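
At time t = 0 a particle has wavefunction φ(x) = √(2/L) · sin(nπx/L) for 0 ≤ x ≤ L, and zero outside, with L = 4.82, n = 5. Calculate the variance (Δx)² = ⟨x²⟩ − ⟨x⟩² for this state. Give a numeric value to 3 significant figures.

1.89

Compute ⟨x⟩ and ⟨x²⟩ separately, then (Δx)² = ⟨x²⟩ − ⟨x⟩².
With sin²θ = (1 − cos2θ)/2 on 0 ≤ x ≤ L: ∫sin²(nπx/L) dx = L/2, ∫x·sin²(nπx/L) dx = L²/4, ∫x²·sin²(nπx/L) dx = L³·(1/6 − 1/(4n²π²)); higher powers xᵏ the same way, integrating xᵏ·cos(2nπx/L) by parts.
⟨x⟩ = 2.4100 and ⟨x²⟩ = 7.6971.
(Δx)² = 7.6971 − (2.4100)² = 1.8890.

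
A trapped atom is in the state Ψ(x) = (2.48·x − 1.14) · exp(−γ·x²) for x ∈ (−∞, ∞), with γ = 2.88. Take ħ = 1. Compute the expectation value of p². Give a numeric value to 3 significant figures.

p² Ψ = −ħ² d²Ψ/dx²; ⟨p²⟩ = −ħ² ∫ Ψ*·Ψ'' dx / ∫|Ψ|² dx.
Expand each integrand as polynomial × e^(−2γx²) and use ∫x^(2j)·e^(−2γx²) dx = (2j−1)!!/(4γ)^j · √(π/(2γ)), odd powers → 0; here √(π/(2γ)) = 0.73852. Differentiate with the product rule, d/dx e^(−γx²) = −2γx·e^(−γx²).
State is unnormalized: ∫|Ψ|² dx = 1.3541, and ∫Ψ*·(−ħ² Ψ'') dx = 6.1708, so ⟨p²⟩ = 6.1708 / 1.3541.
⟨p²⟩ = 4.5572.

4.56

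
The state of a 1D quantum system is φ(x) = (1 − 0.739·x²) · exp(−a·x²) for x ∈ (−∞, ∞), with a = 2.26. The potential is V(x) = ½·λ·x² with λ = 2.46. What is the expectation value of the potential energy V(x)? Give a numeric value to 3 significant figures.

⟨V⟩ = ∫ V(x)·|φ|² dx / ∫|φ|² dx.
Expand each integrand as polynomial × e^(−2ax²) and use ∫x^(2j)·e^(−2ax²) dx = (2j−1)!!/(4a)^j · √(π/(2a)), odd powers → 0; here √(π/(2a)) = 0.83369.
State is unnormalized: ∫|φ|² dx = 0.71410, and ∫φ*·V(x)·φ dx = 0.069167, so ⟨V⟩ = 0.069167 / 0.71410.
⟨V⟩ = 0.096858.

0.0969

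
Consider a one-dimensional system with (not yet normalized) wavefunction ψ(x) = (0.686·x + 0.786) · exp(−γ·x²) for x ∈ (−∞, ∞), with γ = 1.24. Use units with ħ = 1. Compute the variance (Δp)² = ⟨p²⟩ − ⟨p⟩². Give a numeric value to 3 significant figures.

Compute ⟨p⟩ and ⟨p²⟩ separately; (Δp)² = ⟨p²⟩ − ⟨p⟩².
Expand each integrand as polynomial × e^(−2γx²) and use ∫x^(2j)·e^(−2γx²) dx = (2j−1)!!/(4γ)^j · √(π/(2γ)), odd powers → 0; here √(π/(2γ)) = 1.1255. Differentiate with the product rule, d/dx e^(−γx²) = −2γx·e^(−γx²).
Normalization: ∫|ψ|² dx = 0.80212.
⟨p⟩ = 0.0000 and ⟨p²⟩ = 1.5702.
(Δp)² = 1.5702 − (0.0000)² = 1.5702.

1.57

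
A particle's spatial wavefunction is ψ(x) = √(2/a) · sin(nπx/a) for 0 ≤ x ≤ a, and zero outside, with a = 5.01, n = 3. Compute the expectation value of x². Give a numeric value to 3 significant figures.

⟨x²⟩ = ∫ x²·|ψ|² dx (integrals over the domain).
With sin²θ = (1 − cos2θ)/2 on 0 ≤ x ≤ a: ∫sin²(nπx/a) dx = a/2, ∫x·sin²(nπx/a) dx = a²/4, ∫x²·sin²(nπx/a) dx = a³·(1/6 − 1/(4n²π²)); higher powers xᵏ the same way, integrating xᵏ·cos(2nπx/a) by parts.
⟨x²⟩ = 8.2254.

8.23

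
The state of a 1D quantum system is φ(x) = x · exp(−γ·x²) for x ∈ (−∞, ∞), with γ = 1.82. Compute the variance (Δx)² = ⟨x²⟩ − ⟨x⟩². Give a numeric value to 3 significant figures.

Compute ⟨x⟩ and ⟨x²⟩ separately, then (Δx)² = ⟨x²⟩ − ⟨x⟩².
Expand each integrand as polynomial × e^(−2γx²) and use ∫x^(2j)·e^(−2γx²) dx = (2j−1)!!/(4γ)^j · √(π/(2γ)), odd powers → 0; here √(π/(2γ)) = 0.92902.
Normalization: ∫|φ|² dx = 0.12761.
⟨x⟩ = 0.0000 and ⟨x²⟩ = 0.41209.
(Δx)² = 0.41209 − (0.0000)² = 0.41209.

0.412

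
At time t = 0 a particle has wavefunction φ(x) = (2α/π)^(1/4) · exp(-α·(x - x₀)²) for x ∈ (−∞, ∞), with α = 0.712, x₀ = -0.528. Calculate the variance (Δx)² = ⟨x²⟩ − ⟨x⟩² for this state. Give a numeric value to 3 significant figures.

0.351

Compute ⟨x⟩ and ⟨x²⟩ separately, then (Δx)² = ⟨x²⟩ − ⟨x⟩².
Gaussian moments (u = x − x₀): ∫u^(2j)·e^(−2αu²) du = (2j−1)!!/(4α)^j · √(π/(2α)), odd powers integrate to 0; here √(π/(2α)) = 1.4853.
⟨x⟩ = -0.52800 and ⟨x²⟩ = 0.62991.
(Δx)² = 0.62991 − (-0.52800)² = 0.35112.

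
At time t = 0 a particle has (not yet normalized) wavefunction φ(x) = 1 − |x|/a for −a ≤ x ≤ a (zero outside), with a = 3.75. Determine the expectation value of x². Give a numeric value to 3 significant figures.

⟨x²⟩ = ∫ x²·|φ|² dx / ∫|φ|² dx (integrals over the domain).
φ is even, so ∫ over [−a, a] = 2∫₀ᵃ with φ = 1 − x/a there: ∫₀ᵃ (1 − x/a)² dx = a/3, ∫₀ᵃ x²(1 − x/a)² dx = a³/30, ∫₀ᵃ x⁴(1 − x/a)² dx = a⁵/105.
State is unnormalized: ∫|φ|² dx = 2.5000, and ∫φ*·x²·φ dx = 3.5156, so ⟨x²⟩ = 3.5156 / 2.5000.
⟨x²⟩ = 1.4063.

1.41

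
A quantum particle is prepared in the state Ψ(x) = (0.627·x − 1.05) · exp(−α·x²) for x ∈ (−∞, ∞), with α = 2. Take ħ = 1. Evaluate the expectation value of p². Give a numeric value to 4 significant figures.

2.171

p² Ψ = −ħ² d²Ψ/dx²; ⟨p²⟩ = −ħ² ∫ Ψ*·Ψ'' dx / ∫|Ψ|² dx.
Expand each integrand as polynomial × e^(−2αx²) and use ∫x^(2j)·e^(−2αx²) dx = (2j−1)!!/(4α)^j · √(π/(2α)), odd powers → 0; here √(π/(2α)) = 0.88623. Differentiate with the product rule, d/dx e^(−αx²) = −2αx·e^(−αx²).
State is unnormalized: ∫|Ψ|² dx = 1.0206, and ∫Ψ*·(−ħ² Ψ'') dx = 2.2154, so ⟨p²⟩ = 2.2154 / 1.0206.
⟨p²⟩ = 2.1707.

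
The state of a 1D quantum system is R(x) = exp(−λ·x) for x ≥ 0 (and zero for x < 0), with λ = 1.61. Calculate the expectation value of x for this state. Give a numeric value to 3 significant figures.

0.311

⟨x⟩ = ∫ x·|R|² dx / ∫|R|² dx (integrals over the domain).
Every integrand reduces to terms xʲ·e^(−2λx) on [0, ∞); use ∫₀^∞ xʲ·e^(−2λx) dx = j!/(2λ)^(j+1).
State is unnormalized: ∫|R|² dx = 0.31056, and ∫R*·x·R dx = 0.096447, so ⟨x⟩ = 0.096447 / 0.31056.
⟨x⟩ = 0.31056.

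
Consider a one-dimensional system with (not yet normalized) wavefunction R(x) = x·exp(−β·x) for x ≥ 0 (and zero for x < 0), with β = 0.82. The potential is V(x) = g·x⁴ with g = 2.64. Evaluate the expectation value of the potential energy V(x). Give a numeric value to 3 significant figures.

131.

⟨V⟩ = ∫ V(x)·|R|² dx / ∫|R|² dx.
Every integrand reduces to terms xʲ·e^(−2βx) on [0, ∞); use ∫₀^∞ xʲ·e^(−2βx) dx = j!/(2β)^(j+1).
State is unnormalized: ∫|R|² dx = 0.45342, and ∫R*·V(x)·R dx = 59.570, so ⟨V⟩ = 59.570 / 0.45342.
⟨V⟩ = 131.38.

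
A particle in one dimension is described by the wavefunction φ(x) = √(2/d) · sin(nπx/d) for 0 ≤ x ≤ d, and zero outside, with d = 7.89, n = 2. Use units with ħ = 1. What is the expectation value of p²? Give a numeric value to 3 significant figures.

p² φ = −ħ² d²φ/dx²; ⟨p²⟩ = −ħ² ∫ φ*·φ'' dx.
d/dx sin(nπx/d) = (nπ/d)·cos(nπx/d) and d²/dx² sin(nπx/d) = −(nπ/d)²·sin(nπx/d); on 0 ≤ x ≤ d, ∫sin²(nπx/d) dx = d/2 and ∫sin(nπx/d)·cos(nπx/d) dx = 0.
⟨p²⟩ = 0.63417.

0.634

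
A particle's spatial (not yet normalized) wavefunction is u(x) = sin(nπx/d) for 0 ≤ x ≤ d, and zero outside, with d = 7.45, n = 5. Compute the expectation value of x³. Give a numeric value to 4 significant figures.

⟨x³⟩ = ∫ x³·|u|² dx / ∫|u|² dx (integrals over the domain).
With sin²θ = (1 − cos2θ)/2 on 0 ≤ x ≤ d: ∫sin²(nπx/d) dx = d/2, ∫x·sin²(nπx/d) dx = d²/4, ∫x²·sin²(nπx/d) dx = d³·(1/6 − 1/(4n²π²)); higher powers xᵏ the same way, integrating xᵏ·cos(2nπx/d) by parts.
State is unnormalized: ∫|u|² dx = 3.7250, and ∫u*·x³·u dx = 380.38, so ⟨x³⟩ = 380.38 / 3.7250.
⟨x³⟩ = 102.12.

102.1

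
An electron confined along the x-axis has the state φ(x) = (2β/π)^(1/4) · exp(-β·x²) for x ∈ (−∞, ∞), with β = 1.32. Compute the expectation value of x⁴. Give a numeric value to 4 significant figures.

0.1076

⟨x⁴⟩ = ∫ x⁴·|φ|² dx (integrals over the domain).
Gaussian moments: ∫x^(2j)·e^(−2βx²) dx = (2j−1)!!/(4β)^j · √(π/(2β)), odd powers integrate to 0; here √(π/(2β)) = 1.0909.
⟨x⁴⟩ = 0.10761.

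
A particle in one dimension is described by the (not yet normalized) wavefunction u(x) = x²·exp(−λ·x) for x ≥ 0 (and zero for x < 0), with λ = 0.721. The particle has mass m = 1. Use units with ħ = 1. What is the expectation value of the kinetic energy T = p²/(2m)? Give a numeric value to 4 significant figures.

T = −(ħ²/2m) d²/dx², so ⟨T⟩ = −(ħ²/2m) ∫ u*·u'' dx / ∫|u|² dx; with m = 1.
Differentiate x²·exp(−λ·x) with the product rule; every integrand then reduces to terms xʲ·e^(−2λx) on [0, ∞), with ∫₀^∞ xʲ·e^(−2λx) dx = j!/(2λ)^(j+1).
State is unnormalized: ∫|u|² dx = 3.8493, and ∫u*·(−ħ²/2m · u'') dx = 0.33351, so ⟨T⟩ = 0.33351 / 3.8493.
⟨T⟩ = 0.086640.

0.08664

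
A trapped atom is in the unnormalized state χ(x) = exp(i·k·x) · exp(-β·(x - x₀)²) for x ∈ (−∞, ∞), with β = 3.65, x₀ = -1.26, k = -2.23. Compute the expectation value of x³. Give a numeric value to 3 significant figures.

⟨x³⟩ = ∫ x³·|χ|² dx / ∫|χ|² dx (integrals over the domain).
Gaussian moments (u = x − x₀): ∫u^(2j)·e^(−2βu²) du = (2j−1)!!/(4β)^j · √(π/(2β)), odd powers integrate to 0; here √(π/(2β)) = 0.65601.
State is unnormalized: ∫|χ|² dx = 0.65601, and ∫χ*·x³·χ dx = -1.4821, so ⟨x³⟩ = -1.4821 / 0.65601.
⟨x³⟩ = -2.2593.

-2.26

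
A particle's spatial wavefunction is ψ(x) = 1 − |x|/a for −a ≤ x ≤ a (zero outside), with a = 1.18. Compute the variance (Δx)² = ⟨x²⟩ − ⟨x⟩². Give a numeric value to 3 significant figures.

0.139

Compute ⟨x⟩ and ⟨x²⟩ separately, then (Δx)² = ⟨x²⟩ − ⟨x⟩².
ψ is even, so ∫ over [−a, a] = 2∫₀ᵃ with ψ = 1 − x/a there: ∫₀ᵃ (1 − x/a)² dx = a/3, ∫₀ᵃ x²(1 − x/a)² dx = a³/30, ∫₀ᵃ x⁴(1 − x/a)² dx = a⁵/105.
Normalization: ∫|ψ|² dx = 0.78667.
⟨x⟩ = 0.0000 and ⟨x²⟩ = 0.13924.
(Δx)² = 0.13924 − (0.0000)² = 0.13924.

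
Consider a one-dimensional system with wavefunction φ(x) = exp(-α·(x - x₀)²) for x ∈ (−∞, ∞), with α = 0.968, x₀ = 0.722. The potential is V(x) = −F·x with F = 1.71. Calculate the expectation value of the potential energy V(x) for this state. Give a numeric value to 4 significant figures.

⟨V⟩ = ∫ V(x)·|φ|² dx / ∫|φ|² dx.
Gaussian moments (u = x − x₀): ∫u^(2j)·e^(−2αu²) du = (2j−1)!!/(4α)^j · √(π/(2α)), odd powers integrate to 0; here √(π/(2α)) = 1.2739.
State is unnormalized: ∫|φ|² dx = 1.2739, and ∫φ*·V(x)·φ dx = -1.5727, so ⟨V⟩ = -1.5727 / 1.2739.
⟨V⟩ = -1.2346.

-1.235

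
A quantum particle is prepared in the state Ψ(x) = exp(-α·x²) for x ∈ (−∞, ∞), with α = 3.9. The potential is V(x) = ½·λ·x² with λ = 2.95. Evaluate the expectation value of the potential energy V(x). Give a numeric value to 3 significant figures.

⟨V⟩ = ∫ V(x)·|Ψ|² dx / ∫|Ψ|² dx.
Gaussian moments: ∫x^(2j)·e^(−2αx²) dx = (2j−1)!!/(4α)^j · √(π/(2α)), odd powers integrate to 0; here √(π/(2α)) = 0.63464.
State is unnormalized: ∫|Ψ|² dx = 0.63464, and ∫Ψ*·V(x)·Ψ dx = 0.060006, so ⟨V⟩ = 0.060006 / 0.63464.
⟨V⟩ = 0.094551.

0.0946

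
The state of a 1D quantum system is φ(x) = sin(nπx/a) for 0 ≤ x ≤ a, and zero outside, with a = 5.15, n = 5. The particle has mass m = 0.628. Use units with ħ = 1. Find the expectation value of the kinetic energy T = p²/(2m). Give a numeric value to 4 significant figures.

T = −(ħ²/2m) d²/dx², so ⟨T⟩ = −(ħ²/2m) ∫ φ*·φ'' dx / ∫|φ|² dx; with m = 0.628.
d/dx sin(nπx/a) = (nπ/a)·cos(nπx/a) and d²/dx² sin(nπx/a) = −(nπ/a)²·sin(nπx/a); on 0 ≤ x ≤ a, ∫sin²(nπx/a) dx = a/2 and ∫sin(nπx/a)·cos(nπx/a) dx = 0.
State is unnormalized: ∫|φ|² dx = 2.5750, and ∫φ*·(−ħ²/2m · φ'') dx = 19.073, so ⟨T⟩ = 19.073 / 2.5750.
⟨T⟩ = 7.4069.

7.407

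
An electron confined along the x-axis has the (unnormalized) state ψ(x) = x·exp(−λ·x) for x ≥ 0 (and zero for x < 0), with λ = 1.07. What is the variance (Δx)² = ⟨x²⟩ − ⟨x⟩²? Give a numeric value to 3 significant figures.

0.655

Compute ⟨x⟩ and ⟨x²⟩ separately, then (Δx)² = ⟨x²⟩ − ⟨x⟩².
Every integrand reduces to terms xʲ·e^(−2λx) on [0, ∞); use ∫₀^∞ xʲ·e^(−2λx) dx = j!/(2λ)^(j+1).
Normalization: ∫|ψ|² dx = 0.20407.
⟨x⟩ = 1.4019 and ⟨x²⟩ = 2.6203.
(Δx)² = 2.6203 − (1.4019)² = 0.65508.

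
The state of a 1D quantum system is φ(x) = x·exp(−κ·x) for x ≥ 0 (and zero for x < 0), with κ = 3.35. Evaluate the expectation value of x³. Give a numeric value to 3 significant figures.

0.199

⟨x³⟩ = ∫ x³·|φ|² dx / ∫|φ|² dx (integrals over the domain).
Every integrand reduces to terms xʲ·e^(−2κx) on [0, ∞); use ∫₀^∞ xʲ·e^(−2κx) dx = j!/(2κ)^(j+1).
State is unnormalized: ∫|φ|² dx = 0.0066498, and ∫φ*·x³·φ dx = 0.0013266, so ⟨x³⟩ = 0.0013266 / 0.0066498.
⟨x³⟩ = 0.19949.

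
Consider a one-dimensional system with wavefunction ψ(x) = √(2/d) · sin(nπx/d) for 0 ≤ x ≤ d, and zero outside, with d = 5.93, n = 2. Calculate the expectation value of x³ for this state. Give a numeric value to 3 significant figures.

48.2

⟨x³⟩ = ∫ x³·|ψ|² dx (integrals over the domain).
With sin²θ = (1 − cos2θ)/2 on 0 ≤ x ≤ d: ∫sin²(nπx/d) dx = d/2, ∫x·sin²(nπx/d) dx = d²/4, ∫x²·sin²(nπx/d) dx = d³·(1/6 − 1/(4n²π²)); higher powers xᵏ the same way, integrating xᵏ·cos(2nπx/d) by parts.
⟨x³⟩ = 48.170.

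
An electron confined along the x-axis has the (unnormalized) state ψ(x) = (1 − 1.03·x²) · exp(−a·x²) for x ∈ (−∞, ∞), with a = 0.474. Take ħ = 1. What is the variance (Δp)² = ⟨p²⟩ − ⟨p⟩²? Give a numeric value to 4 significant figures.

2.464

Compute ⟨p⟩ and ⟨p²⟩ separately; (Δp)² = ⟨p²⟩ − ⟨p⟩².
Expand each integrand as polynomial × e^(−2ax²) and use ∫x^(2j)·e^(−2ax²) dx = (2j−1)!!/(4a)^j · √(π/(2a)), odd powers → 0; here √(π/(2a)) = 1.8204. Differentiate with the product rule, d/dx e^(−ax²) = −2ax·e^(−ax²).
Normalization: ∫|ψ|² dx = 1.4543.
⟨p⟩ = 0.0000 and ⟨p²⟩ = 2.4638.
(Δp)² = 2.4638 − (0.0000)² = 2.4638.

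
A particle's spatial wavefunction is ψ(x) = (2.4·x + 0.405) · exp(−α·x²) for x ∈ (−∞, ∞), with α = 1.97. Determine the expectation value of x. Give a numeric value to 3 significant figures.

⟨x⟩ = ∫ x·|ψ|² dx / ∫|ψ|² dx (integrals over the domain).
Expand each integrand as polynomial × e^(−2αx²) and use ∫x^(2j)·e^(−2αx²) dx = (2j−1)!!/(4α)^j · √(π/(2α)), odd powers → 0; here √(π/(2α)) = 0.89295.
State is unnormalized: ∫|ψ|² dx = 0.79918, and ∫ψ*·x·ψ dx = 0.22029, so ⟨x⟩ = 0.22029 / 0.79918.
⟨x⟩ = 0.27565.

0.276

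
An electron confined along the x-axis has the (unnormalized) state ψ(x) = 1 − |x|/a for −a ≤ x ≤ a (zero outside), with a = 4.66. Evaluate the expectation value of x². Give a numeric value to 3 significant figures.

⟨x²⟩ = ∫ x²·|ψ|² dx / ∫|ψ|² dx (integrals over the domain).
ψ is even, so ∫ over [−a, a] = 2∫₀ᵃ with ψ = 1 − x/a there: ∫₀ᵃ (1 − x/a)² dx = a/3, ∫₀ᵃ x²(1 − x/a)² dx = a³/30, ∫₀ᵃ x⁴(1 − x/a)² dx = a⁵/105.
State is unnormalized: ∫|ψ|² dx = 3.1067, and ∫ψ*·x²·ψ dx = 6.7463, so ⟨x²⟩ = 6.7463 / 3.1067.
⟨x²⟩ = 2.1716.

2.17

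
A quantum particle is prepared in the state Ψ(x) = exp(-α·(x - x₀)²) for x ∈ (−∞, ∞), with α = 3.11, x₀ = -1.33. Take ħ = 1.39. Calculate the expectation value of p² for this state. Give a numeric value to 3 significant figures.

6.01

p² Ψ = −ħ² d²Ψ/dx²; ⟨p²⟩ = −ħ² ∫ Ψ*·Ψ'' dx / ∫|Ψ|² dx.
Gaussian moments (u = x − x₀): ∫u^(2j)·e^(−2αu²) du = (2j−1)!!/(4α)^j · √(π/(2α)), odd powers integrate to 0; here √(π/(2α)) = 0.71069. Derivatives: d/dx e^(−αu²) = −2αu·e^(−αu²), d²/dx² e^(−αu²) = (4α²u² − 2α)·e^(−αu²).
State is unnormalized: ∫|Ψ|² dx = 0.71069, and ∫Ψ*·(−ħ² Ψ'') dx = 4.2704, so ⟨p²⟩ = 4.2704 / 0.71069.
⟨p²⟩ = 6.0088.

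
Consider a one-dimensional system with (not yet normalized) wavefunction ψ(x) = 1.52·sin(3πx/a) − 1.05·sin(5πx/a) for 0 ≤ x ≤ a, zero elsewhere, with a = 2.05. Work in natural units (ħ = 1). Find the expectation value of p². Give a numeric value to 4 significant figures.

p² ψ = −ħ² d²ψ/dx²; ⟨p²⟩ = −ħ² ∫ ψ*·ψ'' dx / ∫|ψ|² dx.
d²/dx² sin(jπx/a) = −(jπ/a)²·sin(jπx/a); on 0 ≤ x ≤ a, ∫sin²(jπx/a) dx = a/2 and ∫sin(jπx/a)·sin(lπx/a) dx = 0 for j ≠ l, so only diagonal terms survive in ∫|ψ|² and ∫ψ·ψ″; ∫ψ·ψ′ dx = [ψ²/2] between the walls = 0.
State is unnormalized: ∫|ψ|² dx = 3.4982, and ∫ψ*·(−ħ² ψ'') dx = 116.40, so ⟨p²⟩ = 116.40 / 3.4982.
⟨p²⟩ = 33.275.

33.28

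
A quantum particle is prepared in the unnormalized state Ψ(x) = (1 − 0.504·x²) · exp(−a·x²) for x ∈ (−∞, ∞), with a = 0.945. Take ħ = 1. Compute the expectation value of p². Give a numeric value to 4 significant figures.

p² Ψ = −ħ² d²Ψ/dx²; ⟨p²⟩ = −ħ² ∫ Ψ*·Ψ'' dx / ∫|Ψ|² dx.
Expand each integrand as polynomial × e^(−2ax²) and use ∫x^(2j)·e^(−2ax²) dx = (2j−1)!!/(4a)^j · √(π/(2a)), odd powers → 0; here √(π/(2a)) = 1.2893. Differentiate with the product rule, d/dx e^(−ax²) = −2ax·e^(−ax²).
State is unnormalized: ∫|Ψ|² dx = 1.0142, and ∫Ψ*·(−ħ² Ψ'') dx = 1.6949, so ⟨p²⟩ = 1.6949 / 1.0142.
⟨p²⟩ = 1.6711.

1.671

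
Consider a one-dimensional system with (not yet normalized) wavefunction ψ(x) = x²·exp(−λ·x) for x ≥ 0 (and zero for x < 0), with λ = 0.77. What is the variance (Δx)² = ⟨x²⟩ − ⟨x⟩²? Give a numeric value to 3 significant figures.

Compute ⟨x⟩ and ⟨x²⟩ separately, then (Δx)² = ⟨x²⟩ − ⟨x⟩².
Every integrand reduces to terms xʲ·e^(−2λx) on [0, ∞); use ∫₀^∞ xʲ·e^(−2λx) dx = j!/(2λ)^(j+1).
Normalization: ∫|ψ|² dx = 2.7708.
⟨x⟩ = 3.2468 and ⟨x²⟩ = 12.650.
(Δx)² = 12.650 − (3.2468)² = 2.1083.

2.11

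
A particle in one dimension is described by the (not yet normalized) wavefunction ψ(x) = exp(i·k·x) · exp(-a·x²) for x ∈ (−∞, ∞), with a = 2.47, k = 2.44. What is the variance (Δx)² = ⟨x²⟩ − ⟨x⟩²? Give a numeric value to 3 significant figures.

Compute ⟨x⟩ and ⟨x²⟩ separately, then (Δx)² = ⟨x²⟩ − ⟨x⟩².
Gaussian moments: ∫x^(2j)·e^(−2ax²) dx = (2j−1)!!/(4a)^j · √(π/(2a)), odd powers integrate to 0; here √(π/(2a)) = 0.79746.
Normalization: ∫|ψ|² dx = 0.79746.
⟨x⟩ = 0.0000 and ⟨x²⟩ = 0.10121.
(Δx)² = 0.10121 − (0.0000)² = 0.10121.

0.101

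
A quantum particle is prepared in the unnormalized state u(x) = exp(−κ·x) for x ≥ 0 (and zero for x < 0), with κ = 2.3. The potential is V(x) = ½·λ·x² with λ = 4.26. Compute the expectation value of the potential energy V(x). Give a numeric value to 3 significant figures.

⟨V⟩ = ∫ V(x)·|u|² dx / ∫|u|² dx.
Every integrand reduces to terms xʲ·e^(−2κx) on [0, ∞); use ∫₀^∞ xʲ·e^(−2κx) dx = j!/(2κ)^(j+1).
State is unnormalized: ∫|u|² dx = 0.21739, and ∫u*·V(x)·u dx = 0.043766, so ⟨V⟩ = 0.043766 / 0.21739.
⟨V⟩ = 0.20132.

0.201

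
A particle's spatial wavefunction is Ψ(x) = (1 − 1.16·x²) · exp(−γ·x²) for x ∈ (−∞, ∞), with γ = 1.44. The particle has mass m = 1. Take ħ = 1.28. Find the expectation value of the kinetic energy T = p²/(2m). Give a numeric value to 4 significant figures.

2.768

T = −(ħ²/2m) d²/dx², so ⟨T⟩ = −(ħ²/2m) ∫ Ψ*·Ψ'' dx / ∫|Ψ|² dx; with m = 1.
Expand each integrand as polynomial × e^(−2γx²) and use ∫x^(2j)·e^(−2γx²) dx = (2j−1)!!/(4γ)^j · √(π/(2γ)), odd powers → 0; here √(π/(2γ)) = 1.0444. Differentiate with the product rule, d/dx e^(−γx²) = −2γx·e^(−γx²).
State is unnormalized: ∫|Ψ|² dx = 0.75083, and ∫Ψ*·(−ħ²/2m · Ψ'') dx = 2.0781, so ⟨T⟩ = 2.0781 / 0.75083.
⟨T⟩ = 2.7677.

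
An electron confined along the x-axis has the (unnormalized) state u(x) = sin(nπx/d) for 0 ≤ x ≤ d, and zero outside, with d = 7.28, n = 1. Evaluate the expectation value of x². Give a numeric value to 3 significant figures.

15.0

⟨x²⟩ = ∫ x²·|u|² dx / ∫|u|² dx (integrals over the domain).
With sin²θ = (1 − cos2θ)/2 on 0 ≤ x ≤ d: ∫sin²(nπx/d) dx = d/2, ∫x·sin²(nπx/d) dx = d²/4, ∫x²·sin²(nπx/d) dx = d³·(1/6 − 1/(4n²π²)); higher powers xᵏ the same way, integrating xᵏ·cos(2nπx/d) by parts.
State is unnormalized: ∫|u|² dx = 3.6400, and ∫u*·x²·u dx = 54.532, so ⟨x²⟩ = 54.532 / 3.6400.
⟨x²⟩ = 14.981.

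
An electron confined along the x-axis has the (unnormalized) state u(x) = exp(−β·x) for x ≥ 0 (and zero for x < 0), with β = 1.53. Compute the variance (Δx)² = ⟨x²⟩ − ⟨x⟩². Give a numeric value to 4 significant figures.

0.1068

Compute ⟨x⟩ and ⟨x²⟩ separately, then (Δx)² = ⟨x²⟩ − ⟨x⟩².
Every integrand reduces to terms xʲ·e^(−2βx) on [0, ∞); use ∫₀^∞ xʲ·e^(−2βx) dx = j!/(2β)^(j+1).
Normalization: ∫|u|² dx = 0.32680.
⟨x⟩ = 0.32680 and ⟨x²⟩ = 0.21359.
(Δx)² = 0.21359 − (0.32680)² = 0.10680.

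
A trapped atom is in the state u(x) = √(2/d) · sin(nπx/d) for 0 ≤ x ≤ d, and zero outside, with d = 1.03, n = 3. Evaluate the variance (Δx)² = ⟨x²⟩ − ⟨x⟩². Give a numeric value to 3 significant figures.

0.0824

Compute ⟨x⟩ and ⟨x²⟩ separately, then (Δx)² = ⟨x²⟩ − ⟨x⟩².
With sin²θ = (1 − cos2θ)/2 on 0 ≤ x ≤ d: ∫sin²(nπx/d) dx = d/2, ∫x·sin²(nπx/d) dx = d²/4, ∫x²·sin²(nπx/d) dx = d³·(1/6 − 1/(4n²π²)); higher powers xᵏ the same way, integrating xᵏ·cos(2nπx/d) by parts.
⟨x⟩ = 0.51500 and ⟨x²⟩ = 0.34766.
(Δx)² = 0.34766 − (0.51500)² = 0.082437.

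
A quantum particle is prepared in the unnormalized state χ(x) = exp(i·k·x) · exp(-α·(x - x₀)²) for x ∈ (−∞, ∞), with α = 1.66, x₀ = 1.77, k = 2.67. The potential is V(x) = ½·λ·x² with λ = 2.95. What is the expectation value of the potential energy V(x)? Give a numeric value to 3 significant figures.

⟨V⟩ = ∫ V(x)·|χ|² dx / ∫|χ|² dx.
Gaussian moments (u = x − x₀): ∫u^(2j)·e^(−2αu²) du = (2j−1)!!/(4α)^j · √(π/(2α)), odd powers integrate to 0; here √(π/(2α)) = 0.97276.
State is unnormalized: ∫|χ|² dx = 0.97276, and ∫χ*·V(x)·χ dx = 4.7112, so ⟨V⟩ = 4.7112 / 0.97276.
⟨V⟩ = 4.8432.

4.84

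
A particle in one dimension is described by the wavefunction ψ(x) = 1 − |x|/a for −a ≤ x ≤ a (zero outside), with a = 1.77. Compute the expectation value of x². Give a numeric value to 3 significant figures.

0.313

⟨x²⟩ = ∫ x²·|ψ|² dx / ∫|ψ|² dx (integrals over the domain).
ψ is even, so ∫ over [−a, a] = 2∫₀ᵃ with ψ = 1 − x/a there: ∫₀ᵃ (1 − x/a)² dx = a/3, ∫₀ᵃ x²(1 − x/a)² dx = a³/30, ∫₀ᵃ x⁴(1 − x/a)² dx = a⁵/105.
State is unnormalized: ∫|ψ|² dx = 1.1800, and ∫ψ*·x²·ψ dx = 0.36968, so ⟨x²⟩ = 0.36968 / 1.1800.
⟨x²⟩ = 0.31329.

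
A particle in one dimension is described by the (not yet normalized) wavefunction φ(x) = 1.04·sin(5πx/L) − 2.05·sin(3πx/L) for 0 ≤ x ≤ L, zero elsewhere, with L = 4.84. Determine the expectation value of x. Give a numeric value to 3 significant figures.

2.42

⟨x⟩ = ∫ x·|φ|² dx / ∫|φ|² dx (integrals over the domain).
On 0 ≤ x ≤ L (j ≠ l): ∫sin²(jπx/L) dx = L/2, ∫sin(jπx/L)·sin(lπx/L) dx = 0; diagonal moments ∫x·sin²(jπx/L) dx = L²/4, ∫x²·sin²(jπx/L) dx = L³·(1/6 − 1/(4j²π²)); cross terms ∫x·sin(jπx/L)·sin(lπx/L) dx = 0 for j + l even and −4jlL²/(π²(j² − l²)²) for j + l odd, ∫x²·sin(jπx/L)·sin(lπx/L) dx = (−1)^(j+l)·4jlL³/(π²(j² − l²)²); higher powers the same way via product-to-sum and parts.
State is unnormalized: ∫|φ|² dx = 12.788, and ∫φ*·x·φ dx = 30.946, so ⟨x⟩ = 30.946 / 12.788.
⟨x⟩ = 2.4200.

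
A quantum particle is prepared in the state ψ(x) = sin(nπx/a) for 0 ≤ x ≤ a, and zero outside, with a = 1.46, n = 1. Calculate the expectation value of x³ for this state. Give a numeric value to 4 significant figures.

⟨x³⟩ = ∫ x³·|ψ|² dx / ∫|ψ|² dx (integrals over the domain).
With sin²θ = (1 − cos2θ)/2 on 0 ≤ x ≤ a: ∫sin²(nπx/a) dx = a/2, ∫x·sin²(nπx/a) dx = a²/4, ∫x²·sin²(nπx/a) dx = a³·(1/6 − 1/(4n²π²)); higher powers xᵏ the same way, integrating xᵏ·cos(2nπx/a) by parts.
State is unnormalized: ∫|ψ|² dx = 0.73000, and ∫ψ*·x³·ψ dx = 0.39532, so ⟨x³⟩ = 0.39532 / 0.73000.
⟨x³⟩ = 0.54154.

0.5415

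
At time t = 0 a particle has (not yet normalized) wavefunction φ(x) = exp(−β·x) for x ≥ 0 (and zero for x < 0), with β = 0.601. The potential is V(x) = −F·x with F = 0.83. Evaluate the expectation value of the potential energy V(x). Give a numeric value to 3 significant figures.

-0.691

⟨V⟩ = ∫ V(x)·|φ|² dx / ∫|φ|² dx.
Every integrand reduces to terms xʲ·e^(−2βx) on [0, ∞); use ∫₀^∞ xʲ·e^(−2βx) dx = j!/(2β)^(j+1).
State is unnormalized: ∫|φ|² dx = 0.83195, and ∫φ*·V(x)·φ dx = -0.57447, so ⟨V⟩ = -0.57447 / 0.83195.
⟨V⟩ = -0.69052.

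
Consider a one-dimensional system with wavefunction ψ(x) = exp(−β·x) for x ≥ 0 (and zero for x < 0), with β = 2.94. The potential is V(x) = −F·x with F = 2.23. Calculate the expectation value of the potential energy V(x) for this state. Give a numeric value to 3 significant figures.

⟨V⟩ = ∫ V(x)·|ψ|² dx / ∫|ψ|² dx.
Every integrand reduces to terms xʲ·e^(−2βx) on [0, ∞); use ∫₀^∞ xʲ·e^(−2βx) dx = j!/(2β)^(j+1).
State is unnormalized: ∫|ψ|² dx = 0.17007, and ∫ψ*·V(x)·ψ dx = -0.064499, so ⟨V⟩ = -0.064499 / 0.17007.
⟨V⟩ = -0.37925.

-0.379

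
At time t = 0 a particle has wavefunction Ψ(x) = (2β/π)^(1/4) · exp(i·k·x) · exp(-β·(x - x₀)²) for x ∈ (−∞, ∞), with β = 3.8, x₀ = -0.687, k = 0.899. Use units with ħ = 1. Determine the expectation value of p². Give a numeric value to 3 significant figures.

p² Ψ = −ħ² d²Ψ/dx²; ⟨p²⟩ = −ħ² ∫ Ψ*·Ψ'' dx.
Gaussian moments (u = x − x₀): ∫u^(2j)·e^(−2βu²) du = (2j−1)!!/(4β)^j · √(π/(2β)), odd powers integrate to 0; here √(π/(2β)) = 0.64294. Derivatives: Ψ′ = (ik − 2βu)·Ψ, Ψ″ = ((ik − 2βu)² − 2β)·Ψ; the odd-in-u pieces drop out.
⟨p²⟩ = 4.6082.

4.61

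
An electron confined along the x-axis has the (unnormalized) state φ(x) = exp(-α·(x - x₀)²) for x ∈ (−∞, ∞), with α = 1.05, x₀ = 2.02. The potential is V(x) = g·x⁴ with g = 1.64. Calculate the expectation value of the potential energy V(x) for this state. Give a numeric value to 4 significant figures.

⟨V⟩ = ∫ V(x)·|φ|² dx / ∫|φ|² dx.
Gaussian moments (u = x − x₀): ∫u^(2j)·e^(−2αu²) du = (2j−1)!!/(4α)^j · √(π/(2α)), odd powers integrate to 0; here √(π/(2α)) = 1.2231.
State is unnormalized: ∫|φ|² dx = 1.2231, and ∫φ*·V(x)·φ dx = 45.431, so ⟨V⟩ = 45.431 / 1.2231.
⟨V⟩ = 37.144.

37.14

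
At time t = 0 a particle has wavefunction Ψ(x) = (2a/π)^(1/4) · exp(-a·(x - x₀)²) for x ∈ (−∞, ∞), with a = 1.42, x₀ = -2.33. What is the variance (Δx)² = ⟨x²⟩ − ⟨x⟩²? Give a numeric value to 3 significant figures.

Compute ⟨x⟩ and ⟨x²⟩ separately, then (Δx)² = ⟨x²⟩ − ⟨x⟩².
Gaussian moments (u = x − x₀): ∫u^(2j)·e^(−2au²) du = (2j−1)!!/(4a)^j · √(π/(2a)), odd powers integrate to 0; here √(π/(2a)) = 1.0518.
⟨x⟩ = -2.3300 and ⟨x²⟩ = 5.6050.
(Δx)² = 5.6050 − (-2.3300)² = 0.17606.

0.176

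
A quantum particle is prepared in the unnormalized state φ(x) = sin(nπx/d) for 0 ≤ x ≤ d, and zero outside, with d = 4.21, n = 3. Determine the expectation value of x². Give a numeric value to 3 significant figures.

⟨x²⟩ = ∫ x²·|φ|² dx / ∫|φ|² dx (integrals over the domain).
With sin²θ = (1 − cos2θ)/2 on 0 ≤ x ≤ d: ∫sin²(nπx/d) dx = d/2, ∫x·sin²(nπx/d) dx = d²/4, ∫x²·sin²(nπx/d) dx = d³·(1/6 − 1/(4n²π²)); higher powers xᵏ the same way, integrating xᵏ·cos(2nπx/d) by parts.
State is unnormalized: ∫|φ|² dx = 2.1050, and ∫φ*·x²·φ dx = 12.226, so ⟨x²⟩ = 12.226 / 2.1050.
⟨x²⟩ = 5.8083.

5.81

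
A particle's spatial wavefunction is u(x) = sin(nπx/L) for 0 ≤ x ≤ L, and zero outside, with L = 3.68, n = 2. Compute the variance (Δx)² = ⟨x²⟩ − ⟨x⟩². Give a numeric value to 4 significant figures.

0.9570

Compute ⟨x⟩ and ⟨x²⟩ separately, then (Δx)² = ⟨x²⟩ − ⟨x⟩².
With sin²θ = (1 − cos2θ)/2 on 0 ≤ x ≤ L: ∫sin²(nπx/L) dx = L/2, ∫x·sin²(nπx/L) dx = L²/4, ∫x²·sin²(nπx/L) dx = L³·(1/6 − 1/(4n²π²)); higher powers xᵏ the same way, integrating xᵏ·cos(2nπx/L) by parts.
Normalization: ∫|u|² dx = 1.8400.
⟨x⟩ = 1.8400 and ⟨x²⟩ = 4.3426.
(Δx)² = 4.3426 − (1.8400)² = 0.95702.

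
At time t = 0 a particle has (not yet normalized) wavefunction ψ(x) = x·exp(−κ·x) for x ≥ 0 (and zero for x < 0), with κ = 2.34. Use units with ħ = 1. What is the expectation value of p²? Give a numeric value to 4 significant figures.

p² ψ = −ħ² d²ψ/dx²; ⟨p²⟩ = −ħ² ∫ ψ*·ψ'' dx / ∫|ψ|² dx.
Differentiate x·exp(−κ·x) with the product rule; every integrand then reduces to terms xʲ·e^(−2κx) on [0, ∞), with ∫₀^∞ xʲ·e^(−2κx) dx = j!/(2κ)^(j+1).
State is unnormalized: ∫|ψ|² dx = 0.019512, and ∫ψ*·(−ħ² ψ'') dx = 0.10684, so ⟨p²⟩ = 0.10684 / 0.019512.
⟨p²⟩ = 5.4756.

5.476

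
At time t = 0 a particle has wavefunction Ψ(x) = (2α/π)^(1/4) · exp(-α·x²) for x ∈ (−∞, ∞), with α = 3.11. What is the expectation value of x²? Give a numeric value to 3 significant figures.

0.0804

⟨x²⟩ = ∫ x²·|Ψ|² dx (integrals over the domain).
Gaussian moments: ∫x^(2j)·e^(−2αx²) dx = (2j−1)!!/(4α)^j · √(π/(2α)), odd powers integrate to 0; here √(π/(2α)) = 0.71069.
⟨x²⟩ = 0.080386.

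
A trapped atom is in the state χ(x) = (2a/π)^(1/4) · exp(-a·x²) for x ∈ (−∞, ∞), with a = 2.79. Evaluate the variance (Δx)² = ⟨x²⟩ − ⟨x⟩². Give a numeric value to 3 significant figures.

0.0896

Compute ⟨x⟩ and ⟨x²⟩ separately, then (Δx)² = ⟨x²⟩ − ⟨x⟩².
Gaussian moments: ∫x^(2j)·e^(−2ax²) dx = (2j−1)!!/(4a)^j · √(π/(2a)), odd powers integrate to 0; here √(π/(2a)) = 0.75034.
⟨x⟩ = 0.0000 and ⟨x²⟩ = 0.089606.
(Δx)² = 0.089606 − (0.0000)² = 0.089606.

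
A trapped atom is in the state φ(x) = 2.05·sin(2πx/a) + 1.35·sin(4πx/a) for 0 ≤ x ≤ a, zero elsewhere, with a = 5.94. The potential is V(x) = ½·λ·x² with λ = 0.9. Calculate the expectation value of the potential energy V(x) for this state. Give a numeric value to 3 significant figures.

⟨V⟩ = ∫ V(x)·|φ|² dx / ∫|φ|² dx.
On 0 ≤ x ≤ a (j ≠ l): ∫sin²(jπx/a) dx = a/2, ∫sin(jπx/a)·sin(lπx/a) dx = 0; diagonal moments ∫x·sin²(jπx/a) dx = a²/4, ∫x²·sin²(jπx/a) dx = a³·(1/6 − 1/(4j²π²)); cross terms ∫x·sin(jπx/a)·sin(lπx/a) dx = 0 for j + l even and −4jla²/(π²(j² − l²)²) for j + l odd, ∫x²·sin(jπx/a)·sin(lπx/a) dx = (−1)^(j+l)·4jla³/(π²(j² − l²)²); higher powers the same way via product-to-sum and parts.
State is unnormalized: ∫|φ|² dx = 17.894, and ∫φ*·V(x)·φ dx = 103.68, so ⟨V⟩ = 103.68 / 17.894.
⟨V⟩ = 5.7939.

5.79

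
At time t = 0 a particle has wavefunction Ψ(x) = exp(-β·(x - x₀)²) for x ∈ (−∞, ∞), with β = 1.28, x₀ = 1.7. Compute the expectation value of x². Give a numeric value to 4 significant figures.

3.085

⟨x²⟩ = ∫ x²·|Ψ|² dx / ∫|Ψ|² dx (integrals over the domain).
Gaussian moments (u = x − x₀): ∫u^(2j)·e^(−2βu²) du = (2j−1)!!/(4β)^j · √(π/(2β)), odd powers integrate to 0; here √(π/(2β)) = 1.1078.
State is unnormalized: ∫|Ψ|² dx = 1.1078, and ∫Ψ*·x²·Ψ dx = 3.4179, so ⟨x²⟩ = 3.4179 / 1.1078.
⟨x²⟩ = 3.0853.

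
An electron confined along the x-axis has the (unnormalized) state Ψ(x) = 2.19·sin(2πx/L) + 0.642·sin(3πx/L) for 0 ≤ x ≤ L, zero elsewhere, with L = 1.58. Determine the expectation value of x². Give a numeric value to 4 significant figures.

0.5397

⟨x²⟩ = ∫ x²·|Ψ|² dx / ∫|Ψ|² dx (integrals over the domain).
On 0 ≤ x ≤ L (j ≠ l): ∫sin²(jπx/L) dx = L/2, ∫sin(jπx/L)·sin(lπx/L) dx = 0; diagonal moments ∫x·sin²(jπx/L) dx = L²/4, ∫x²·sin²(jπx/L) dx = L³·(1/6 − 1/(4j²π²)); cross terms ∫x·sin(jπx/L)·sin(lπx/L) dx = 0 for j + l even and −4jlL²/(π²(j² − l²)²) for j + l odd, ∫x²·sin(jπx/L)·sin(lπx/L) dx = (−1)^(j+l)·4jlL³/(π²(j² − l²)²); higher powers the same way via product-to-sum and parts.
State is unnormalized: ∫|Ψ|² dx = 4.1145, and ∫Ψ*·x²·Ψ dx = 2.2206, so ⟨x²⟩ = 2.2206 / 4.1145.
⟨x²⟩ = 0.53971.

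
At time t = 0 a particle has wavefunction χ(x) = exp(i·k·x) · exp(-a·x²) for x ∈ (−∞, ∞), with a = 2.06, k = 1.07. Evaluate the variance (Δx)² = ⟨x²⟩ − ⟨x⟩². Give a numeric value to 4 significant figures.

Compute ⟨x⟩ and ⟨x²⟩ separately, then (Δx)² = ⟨x²⟩ − ⟨x⟩².
Gaussian moments: ∫x^(2j)·e^(−2ax²) dx = (2j−1)!!/(4a)^j · √(π/(2a)), odd powers integrate to 0; here √(π/(2a)) = 0.87323.
Normalization: ∫|χ|² dx = 0.87323.
⟨x⟩ = 0.0000 and ⟨x²⟩ = 0.12136.
(Δx)² = 0.12136 − (0.0000)² = 0.12136.

0.1214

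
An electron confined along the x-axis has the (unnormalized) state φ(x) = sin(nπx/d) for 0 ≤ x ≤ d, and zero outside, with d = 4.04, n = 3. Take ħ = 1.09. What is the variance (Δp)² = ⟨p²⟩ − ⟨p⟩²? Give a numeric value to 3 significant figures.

6.47

Compute ⟨p⟩ and ⟨p²⟩ separately; (Δp)² = ⟨p²⟩ − ⟨p⟩².
d/dx sin(nπx/d) = (nπ/d)·cos(nπx/d) and d²/dx² sin(nπx/d) = −(nπ/d)²·sin(nπx/d); on 0 ≤ x ≤ d, ∫sin²(nπx/d) dx = d/2 and ∫sin(nπx/d)·cos(nπx/d) dx = 0.
Normalization: ∫|φ|² dx = 2.0200.
⟨p⟩ = 0.0000 and ⟨p²⟩ = 6.4660.
(Δp)² = 6.4660 − (0.0000)² = 6.4660.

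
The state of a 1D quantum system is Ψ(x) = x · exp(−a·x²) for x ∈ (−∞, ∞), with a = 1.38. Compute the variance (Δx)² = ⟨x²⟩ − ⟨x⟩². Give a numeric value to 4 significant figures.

Compute ⟨x⟩ and ⟨x²⟩ separately, then (Δx)² = ⟨x²⟩ − ⟨x⟩².
Expand each integrand as polynomial × e^(−2ax²) and use ∫x^(2j)·e^(−2ax²) dx = (2j−1)!!/(4a)^j · √(π/(2a)), odd powers → 0; here √(π/(2a)) = 1.0669.
Normalization: ∫|Ψ|² dx = 0.19328.
⟨x⟩ = 0.0000 and ⟨x²⟩ = 0.54348.
(Δx)² = 0.54348 − (0.0000)² = 0.54348.

0.5435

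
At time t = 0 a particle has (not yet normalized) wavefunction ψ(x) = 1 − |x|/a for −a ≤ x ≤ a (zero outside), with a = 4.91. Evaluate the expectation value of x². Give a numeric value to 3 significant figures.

2.41

⟨x²⟩ = ∫ x²·|ψ|² dx / ∫|ψ|² dx (integrals over the domain).
ψ is even, so ∫ over [−a, a] = 2∫₀ᵃ with ψ = 1 − x/a there: ∫₀ᵃ (1 − x/a)² dx = a/3, ∫₀ᵃ x²(1 − x/a)² dx = a³/30, ∫₀ᵃ x⁴(1 − x/a)² dx = a⁵/105.
State is unnormalized: ∫|ψ|² dx = 3.2733, and ∫ψ*·x²·ψ dx = 7.8914, so ⟨x²⟩ = 7.8914 / 3.2733.
⟨x²⟩ = 2.4108.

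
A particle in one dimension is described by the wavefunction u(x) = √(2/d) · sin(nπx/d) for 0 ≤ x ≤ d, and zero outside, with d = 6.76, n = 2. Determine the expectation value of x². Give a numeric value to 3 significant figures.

⟨x²⟩ = ∫ x²·|u|² dx (integrals over the domain).
With sin²θ = (1 − cos2θ)/2 on 0 ≤ x ≤ d: ∫sin²(nπx/d) dx = d/2, ∫x·sin²(nπx/d) dx = d²/4, ∫x²·sin²(nπx/d) dx = d³·(1/6 − 1/(4n²π²)); higher powers xᵏ the same way, integrating xᵏ·cos(2nπx/d) by parts.
⟨x²⟩ = 14.654.

14.7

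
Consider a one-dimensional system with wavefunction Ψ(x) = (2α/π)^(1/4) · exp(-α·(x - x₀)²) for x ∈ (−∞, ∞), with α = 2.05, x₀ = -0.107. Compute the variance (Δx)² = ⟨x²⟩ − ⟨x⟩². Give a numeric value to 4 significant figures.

Compute ⟨x⟩ and ⟨x²⟩ separately, then (Δx)² = ⟨x²⟩ − ⟨x⟩².
Gaussian moments (u = x − x₀): ∫u^(2j)·e^(−2αu²) du = (2j−1)!!/(4α)^j · √(π/(2α)), odd powers integrate to 0; here √(π/(2α)) = 0.87535.
⟨x⟩ = -0.10700 and ⟨x²⟩ = 0.13340.
(Δx)² = 0.13340 − (-0.10700)² = 0.12195.

0.1220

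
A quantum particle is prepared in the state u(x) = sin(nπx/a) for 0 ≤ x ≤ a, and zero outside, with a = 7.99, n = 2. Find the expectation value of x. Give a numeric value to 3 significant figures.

⟨x⟩ = ∫ x·|u|² dx / ∫|u|² dx (integrals over the domain).
With sin²θ = (1 − cos2θ)/2 on 0 ≤ x ≤ a: ∫sin²(nπx/a) dx = a/2, ∫x·sin²(nπx/a) dx = a²/4, ∫x²·sin²(nπx/a) dx = a³·(1/6 − 1/(4n²π²)); higher powers xᵏ the same way, integrating xᵏ·cos(2nπx/a) by parts.
State is unnormalized: ∫|u|² dx = 3.9950, and ∫u*·x·u dx = 15.960, so ⟨x⟩ = 15.960 / 3.9950.
⟨x⟩ = 3.9950.

4.00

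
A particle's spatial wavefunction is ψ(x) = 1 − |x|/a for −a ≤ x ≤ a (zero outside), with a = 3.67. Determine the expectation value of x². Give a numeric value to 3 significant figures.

⟨x²⟩ = ∫ x²·|ψ|² dx / ∫|ψ|² dx (integrals over the domain).
ψ is even, so ∫ over [−a, a] = 2∫₀ᵃ with ψ = 1 − x/a there: ∫₀ᵃ (1 − x/a)² dx = a/3, ∫₀ᵃ x²(1 − x/a)² dx = a³/30, ∫₀ᵃ x⁴(1 − x/a)² dx = a⁵/105.
State is unnormalized: ∫|ψ|² dx = 2.4467, and ∫ψ*·x²·ψ dx = 3.2954, so ⟨x²⟩ = 3.2954 / 2.4467.
⟨x²⟩ = 1.3469.

1.35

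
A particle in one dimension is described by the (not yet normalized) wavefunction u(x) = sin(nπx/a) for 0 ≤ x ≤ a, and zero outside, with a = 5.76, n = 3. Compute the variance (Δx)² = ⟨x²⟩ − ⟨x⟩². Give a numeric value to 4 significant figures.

2.578

Compute ⟨x⟩ and ⟨x²⟩ separately, then (Δx)² = ⟨x²⟩ − ⟨x⟩².
With sin²θ = (1 − cos2θ)/2 on 0 ≤ x ≤ a: ∫sin²(nπx/a) dx = a/2, ∫x·sin²(nπx/a) dx = a²/4, ∫x²·sin²(nπx/a) dx = a³·(1/6 − 1/(4n²π²)); higher powers xᵏ the same way, integrating xᵏ·cos(2nπx/a) by parts.
Normalization: ∫|u|² dx = 2.8800.
⟨x⟩ = 2.8800 and ⟨x²⟩ = 10.872.
(Δx)² = 10.872 − (2.8800)² = 2.5780.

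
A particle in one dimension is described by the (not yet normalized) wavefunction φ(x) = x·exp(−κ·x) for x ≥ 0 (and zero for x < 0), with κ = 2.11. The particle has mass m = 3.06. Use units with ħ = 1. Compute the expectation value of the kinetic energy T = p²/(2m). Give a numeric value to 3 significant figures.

0.727

T = −(ħ²/2m) d²/dx², so ⟨T⟩ = −(ħ²/2m) ∫ φ*·φ'' dx / ∫|φ|² dx; with m = 3.06.
Differentiate x·exp(−κ·x) with the product rule; every integrand then reduces to terms xʲ·e^(−2κx) on [0, ∞), with ∫₀^∞ xʲ·e^(−2κx) dx = j!/(2κ)^(j+1).
State is unnormalized: ∫|φ|² dx = 0.026613, and ∫φ*·(−ħ²/2m · φ'') dx = 0.019360, so ⟨T⟩ = 0.019360 / 0.026613.
⟨T⟩ = 0.72747.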